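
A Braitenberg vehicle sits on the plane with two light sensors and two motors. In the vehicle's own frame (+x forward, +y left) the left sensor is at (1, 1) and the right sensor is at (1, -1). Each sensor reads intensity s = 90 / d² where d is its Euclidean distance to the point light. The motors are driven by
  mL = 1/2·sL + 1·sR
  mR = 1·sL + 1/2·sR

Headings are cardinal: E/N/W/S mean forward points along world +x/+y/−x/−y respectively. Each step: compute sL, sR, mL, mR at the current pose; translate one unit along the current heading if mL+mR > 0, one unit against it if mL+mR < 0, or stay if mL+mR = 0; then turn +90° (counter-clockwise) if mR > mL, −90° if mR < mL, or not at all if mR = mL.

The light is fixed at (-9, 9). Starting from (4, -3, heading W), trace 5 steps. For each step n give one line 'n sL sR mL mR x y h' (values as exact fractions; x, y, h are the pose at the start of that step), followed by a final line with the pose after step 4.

n=0: pose=(4,-3,W); sL=90/313, sR=18/53; mL=8019/16589, mR=7587/16589; mL+mR=15606/16589 → advance +1; mR−mL=-432/16589 → turn -1·90°
n=1: pose=(3,-3,N); sL=45/121, sR=9/29; mL=3483/7018, mR=3699/7018; mL+mR=3591/3509 → advance +1; mR−mL=108/3509 → turn +1·90°
n=2: pose=(3,-2,W); sL=18/53, sR=90/221; mL=6759/11713, mR=6363/11713; mL+mR=13122/11713 → advance +1; mR−mL=-396/11713 → turn -1·90°
n=3: pose=(2,-2,N); sL=9/20, sR=45/122; mL=1449/2440, mR=387/610; mL+mR=2997/2440 → advance +1; mR−mL=99/2440 → turn +1·90°
n=4: pose=(2,-1,W); sL=90/221, sR=90/181; mL=28035/40001, mR=26235/40001; mL+mR=54270/40001 → advance +1; mR−mL=-1800/40001 → turn -1·90°

0 90/313 18/53 8019/16589 7587/16589 4 -3 W
1 45/121 9/29 3483/7018 3699/7018 3 -3 N
2 18/53 90/221 6759/11713 6363/11713 3 -2 W
3 9/20 45/122 1449/2440 387/610 2 -2 N
4 90/221 90/181 28035/40001 26235/40001 2 -1 W
final 1 -1 N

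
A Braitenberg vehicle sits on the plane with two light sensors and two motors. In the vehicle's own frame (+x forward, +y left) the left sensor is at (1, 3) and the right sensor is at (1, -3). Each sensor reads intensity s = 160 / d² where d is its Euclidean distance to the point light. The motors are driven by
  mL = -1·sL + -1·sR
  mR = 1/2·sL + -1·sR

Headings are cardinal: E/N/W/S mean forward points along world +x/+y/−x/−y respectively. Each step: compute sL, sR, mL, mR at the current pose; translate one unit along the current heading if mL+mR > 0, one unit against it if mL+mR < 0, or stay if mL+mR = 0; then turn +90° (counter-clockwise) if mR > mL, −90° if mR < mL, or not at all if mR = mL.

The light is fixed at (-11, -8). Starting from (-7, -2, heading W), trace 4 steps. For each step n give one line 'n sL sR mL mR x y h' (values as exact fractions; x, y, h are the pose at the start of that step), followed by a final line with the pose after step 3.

n=0: pose=(-7,-2,W); sL=80/9, sR=16/9; mL=-32/3, mR=8/3; mL+mR=-8 → advance -1; mR−mL=40/3 → turn +1·90°
n=1: pose=(-6,-2,S); sL=160/89, sR=160/29; mL=-18880/2581, mR=-11920/2581; mL+mR=-30800/2581 → advance -1; mR−mL=240/89 → turn +1·90°
n=2: pose=(-6,-1,E); sL=20/17, sR=40/13; mL=-940/221, mR=-550/221; mL+mR=-1490/221 → advance -1; mR−mL=30/17 → turn +1·90°
n=3: pose=(-7,-1,N); sL=32/13, sR=160/113; mL=-5696/1469, mR=-272/1469; mL+mR=-5968/1469 → advance -1; mR−mL=48/13 → turn +1·90°

0 80/9 16/9 -32/3 8/3 -7 -2 W
1 160/89 160/29 -18880/2581 -11920/2581 -6 -2 S
2 20/17 40/13 -940/221 -550/221 -6 -1 E
3 32/13 160/113 -5696/1469 -272/1469 -7 -1 N
final -7 -2 W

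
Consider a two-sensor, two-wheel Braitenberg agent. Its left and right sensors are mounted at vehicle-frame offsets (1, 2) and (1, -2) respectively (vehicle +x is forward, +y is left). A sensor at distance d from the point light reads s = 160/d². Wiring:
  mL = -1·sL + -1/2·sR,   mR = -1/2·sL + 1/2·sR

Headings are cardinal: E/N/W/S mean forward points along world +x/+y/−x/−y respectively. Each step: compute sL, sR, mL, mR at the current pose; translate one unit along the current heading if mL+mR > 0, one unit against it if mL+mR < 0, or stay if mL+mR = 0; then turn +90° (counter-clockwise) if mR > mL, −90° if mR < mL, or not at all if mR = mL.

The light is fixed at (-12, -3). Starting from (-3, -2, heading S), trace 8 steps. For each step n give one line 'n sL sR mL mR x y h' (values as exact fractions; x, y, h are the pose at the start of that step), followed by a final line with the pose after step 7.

0 160/121 160/49 -17520/5929 5760/5929 -3 -2 S
1 40/29 8/5 -316/145 16/145 -3 -1 E
2 32/9 160/109 -4208/981 -1024/981 -4 -1 N
3 16/5 80/29 -664/145 -32/145 -4 -2 W
4 160/121 160/49 -17520/5929 5760/5929 -3 -2 S
5 40/29 8/5 -316/145 16/145 -3 -1 E
6 32/9 160/109 -4208/981 -1024/981 -4 -1 N
7 16/5 80/29 -664/145 -32/145 -4 -2 W
final -3 -2 S

n=0: pose=(-3,-2,S); sL=160/121, sR=160/49; mL=-17520/5929, mR=5760/5929; mL+mR=-240/121 → advance -1; mR−mL=23280/5929 → turn +1·90°
n=1: pose=(-3,-1,E); sL=40/29, sR=8/5; mL=-316/145, mR=16/145; mL+mR=-60/29 → advance -1; mR−mL=332/145 → turn +1·90°
n=2: pose=(-4,-1,N); sL=32/9, sR=160/109; mL=-4208/981, mR=-1024/981; mL+mR=-16/3 → advance -1; mR−mL=3184/981 → turn +1·90°
n=3: pose=(-4,-2,W); sL=16/5, sR=80/29; mL=-664/145, mR=-32/145; mL+mR=-24/5 → advance -1; mR−mL=632/145 → turn +1·90°
n=4: pose=(-3,-2,S); sL=160/121, sR=160/49; mL=-17520/5929, mR=5760/5929; mL+mR=-240/121 → advance -1; mR−mL=23280/5929 → turn +1·90°
n=5: pose=(-3,-1,E); sL=40/29, sR=8/5; mL=-316/145, mR=16/145; mL+mR=-60/29 → advance -1; mR−mL=332/145 → turn +1·90°
n=6: pose=(-4,-1,N); sL=32/9, sR=160/109; mL=-4208/981, mR=-1024/981; mL+mR=-16/3 → advance -1; mR−mL=3184/981 → turn +1·90°
n=7: pose=(-4,-2,W); sL=16/5, sR=80/29; mL=-664/145, mR=-32/145; mL+mR=-24/5 → advance -1; mR−mL=632/145 → turn +1·90°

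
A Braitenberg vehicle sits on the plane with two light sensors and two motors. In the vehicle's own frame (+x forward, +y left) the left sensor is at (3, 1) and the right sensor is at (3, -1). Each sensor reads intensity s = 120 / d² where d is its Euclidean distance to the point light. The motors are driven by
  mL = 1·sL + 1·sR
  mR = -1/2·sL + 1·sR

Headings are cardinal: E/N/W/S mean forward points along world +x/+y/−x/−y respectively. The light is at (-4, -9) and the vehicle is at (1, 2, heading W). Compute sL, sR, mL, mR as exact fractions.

15/13 30/37 945/481 225/962

left sensor world pos  = (-2, 1); dL² = 104
right sensor world pos = (-2, 3); dR² = 148
sL = 120/104 = 15/13
sR = 120/148 = 30/37
mL = 1·sL + 1·sR = 945/481
mR = -1/2·sL + 1·sR = 225/962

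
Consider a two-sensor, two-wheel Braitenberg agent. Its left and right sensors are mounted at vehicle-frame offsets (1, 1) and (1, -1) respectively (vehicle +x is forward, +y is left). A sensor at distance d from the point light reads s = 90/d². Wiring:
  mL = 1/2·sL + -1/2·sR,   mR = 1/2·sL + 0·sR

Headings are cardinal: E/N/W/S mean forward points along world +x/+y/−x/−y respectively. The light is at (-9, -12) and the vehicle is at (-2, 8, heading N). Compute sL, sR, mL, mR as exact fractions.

10/53 18/101 28/5353 5/53

left sensor world pos  = (-3, 9); dL² = 477
right sensor world pos = (-1, 9); dR² = 505
sL = 90/477 = 10/53
sR = 90/505 = 18/101
mL = 1/2·sL + -1/2·sR = 28/5353
mR = 1/2·sL + 0·sR = 5/53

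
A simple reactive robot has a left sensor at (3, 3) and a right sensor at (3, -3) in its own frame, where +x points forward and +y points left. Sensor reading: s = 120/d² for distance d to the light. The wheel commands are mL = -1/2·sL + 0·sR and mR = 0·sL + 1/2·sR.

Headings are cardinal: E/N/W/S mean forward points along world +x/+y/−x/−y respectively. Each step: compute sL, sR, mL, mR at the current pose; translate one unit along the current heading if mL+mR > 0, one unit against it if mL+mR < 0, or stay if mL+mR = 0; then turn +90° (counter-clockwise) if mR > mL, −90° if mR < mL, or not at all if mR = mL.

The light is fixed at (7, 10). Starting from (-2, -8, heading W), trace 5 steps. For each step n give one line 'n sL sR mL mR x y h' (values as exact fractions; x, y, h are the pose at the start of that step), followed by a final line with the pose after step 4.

n=0: pose=(-2,-8,W); sL=8/39, sR=40/123; mL=-4/39, mR=20/123; mL+mR=32/533 → advance +1; mR−mL=424/1599 → turn +1·90°
n=1: pose=(-3,-8,S); sL=12/49, sR=12/61; mL=-6/49, mR=6/61; mL+mR=-72/2989 → advance -1; mR−mL=660/2989 → turn +1·90°
n=2: pose=(-3,-7,E); sL=24/49, sR=120/449; mL=-12/49, mR=60/449; mL+mR=-2448/22001 → advance -1; mR−mL=8328/22001 → turn +1·90°
n=3: pose=(-4,-7,N); sL=15/49, sR=6/13; mL=-15/98, mR=3/13; mL+mR=99/1274 → advance +1; mR−mL=489/1274 → turn +1·90°
n=4: pose=(-4,-6,W); sL=120/557, sR=24/73; mL=-60/557, mR=12/73; mL+mR=2304/40661 → advance +1; mR−mL=11064/40661 → turn +1·90°

0 8/39 40/123 -4/39 20/123 -2 -8 W
1 12/49 12/61 -6/49 6/61 -3 -8 S
2 24/49 120/449 -12/49 60/449 -3 -7 E
3 15/49 6/13 -15/98 3/13 -4 -7 N
4 120/557 24/73 -60/557 12/73 -4 -6 W
final -5 -6 S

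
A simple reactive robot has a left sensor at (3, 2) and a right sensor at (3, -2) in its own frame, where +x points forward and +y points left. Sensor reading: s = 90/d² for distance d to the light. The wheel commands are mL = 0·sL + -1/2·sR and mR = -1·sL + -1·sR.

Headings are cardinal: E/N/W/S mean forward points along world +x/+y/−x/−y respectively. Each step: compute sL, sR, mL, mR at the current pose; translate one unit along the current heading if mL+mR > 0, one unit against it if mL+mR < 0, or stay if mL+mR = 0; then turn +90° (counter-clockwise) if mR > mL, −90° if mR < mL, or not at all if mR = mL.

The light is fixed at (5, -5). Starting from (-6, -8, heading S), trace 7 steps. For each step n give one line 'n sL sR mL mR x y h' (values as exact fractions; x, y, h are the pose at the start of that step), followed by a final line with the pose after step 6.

0 10/13 18/41 -9/41 -644/533 -6 -8 S
1 45/106 45/98 -45/196 -2295/2597 -6 -7 W
2 18/29 18/13 -9/13 -756/377 -5 -7 N
3 9/5 45/37 -45/74 -558/185 -5 -8 E
4 10/13 18/41 -9/41 -644/533 -6 -8 S
5 45/106 45/98 -45/196 -2295/2597 -6 -7 W
6 18/29 18/13 -9/13 -756/377 -5 -7 N
final -5 -8 E

n=0: pose=(-6,-8,S); sL=10/13, sR=18/41; mL=-9/41, mR=-644/533; mL+mR=-761/533 → advance -1; mR−mL=-527/533 → turn -1·90°
n=1: pose=(-6,-7,W); sL=45/106, sR=45/98; mL=-45/196, mR=-2295/2597; mL+mR=-11565/10388 → advance -1; mR−mL=-6795/10388 → turn -1·90°
n=2: pose=(-5,-7,N); sL=18/29, sR=18/13; mL=-9/13, mR=-756/377; mL+mR=-1017/377 → advance -1; mR−mL=-495/377 → turn -1·90°
n=3: pose=(-5,-8,E); sL=9/5, sR=45/37; mL=-45/74, mR=-558/185; mL+mR=-1341/370 → advance -1; mR−mL=-891/370 → turn -1·90°
n=4: pose=(-6,-8,S); sL=10/13, sR=18/41; mL=-9/41, mR=-644/533; mL+mR=-761/533 → advance -1; mR−mL=-527/533 → turn -1·90°
n=5: pose=(-6,-7,W); sL=45/106, sR=45/98; mL=-45/196, mR=-2295/2597; mL+mR=-11565/10388 → advance -1; mR−mL=-6795/10388 → turn -1·90°
n=6: pose=(-5,-7,N); sL=18/29, sR=18/13; mL=-9/13, mR=-756/377; mL+mR=-1017/377 → advance -1; mR−mL=-495/377 → turn -1·90°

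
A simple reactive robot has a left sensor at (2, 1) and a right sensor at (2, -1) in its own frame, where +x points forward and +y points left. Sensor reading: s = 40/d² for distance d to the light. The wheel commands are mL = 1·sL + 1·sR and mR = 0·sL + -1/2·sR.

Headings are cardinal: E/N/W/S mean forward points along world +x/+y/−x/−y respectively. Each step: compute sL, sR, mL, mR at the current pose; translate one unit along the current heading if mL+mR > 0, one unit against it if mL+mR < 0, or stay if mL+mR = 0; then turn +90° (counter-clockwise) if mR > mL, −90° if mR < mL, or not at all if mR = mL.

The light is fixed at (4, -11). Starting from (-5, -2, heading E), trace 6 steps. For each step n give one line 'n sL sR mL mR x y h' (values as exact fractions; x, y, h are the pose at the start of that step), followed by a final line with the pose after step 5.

n=0: pose=(-5,-2,E); sL=40/149, sR=40/113; mL=10480/16837, mR=-20/113; mL+mR=7500/16837 → advance +1; mR−mL=-13460/16837 → turn -1·90°
n=1: pose=(-4,-2,S); sL=20/49, sR=4/13; mL=456/637, mR=-2/13; mL+mR=358/637 → advance +1; mR−mL=-554/637 → turn -1·90°
n=2: pose=(-4,-3,W); sL=40/149, sR=40/181; mL=13200/26969, mR=-20/181; mL+mR=10220/26969 → advance +1; mR−mL=-16180/26969 → turn -1·90°
n=3: pose=(-5,-3,N); sL=1/5, sR=10/41; mL=91/205, mR=-5/41; mL+mR=66/205 → advance +1; mR−mL=-116/205 → turn -1·90°
n=4: pose=(-5,-2,E); sL=40/149, sR=40/113; mL=10480/16837, mR=-20/113; mL+mR=7500/16837 → advance +1; mR−mL=-13460/16837 → turn -1·90°
n=5: pose=(-4,-2,S); sL=20/49, sR=4/13; mL=456/637, mR=-2/13; mL+mR=358/637 → advance +1; mR−mL=-554/637 → turn -1·90°

0 40/149 40/113 10480/16837 -20/113 -5 -2 E
1 20/49 4/13 456/637 -2/13 -4 -2 S
2 40/149 40/181 13200/26969 -20/181 -4 -3 W
3 1/5 10/41 91/205 -5/41 -5 -3 N
4 40/149 40/113 10480/16837 -20/113 -5 -2 E
5 20/49 4/13 456/637 -2/13 -4 -2 S
final -4 -3 W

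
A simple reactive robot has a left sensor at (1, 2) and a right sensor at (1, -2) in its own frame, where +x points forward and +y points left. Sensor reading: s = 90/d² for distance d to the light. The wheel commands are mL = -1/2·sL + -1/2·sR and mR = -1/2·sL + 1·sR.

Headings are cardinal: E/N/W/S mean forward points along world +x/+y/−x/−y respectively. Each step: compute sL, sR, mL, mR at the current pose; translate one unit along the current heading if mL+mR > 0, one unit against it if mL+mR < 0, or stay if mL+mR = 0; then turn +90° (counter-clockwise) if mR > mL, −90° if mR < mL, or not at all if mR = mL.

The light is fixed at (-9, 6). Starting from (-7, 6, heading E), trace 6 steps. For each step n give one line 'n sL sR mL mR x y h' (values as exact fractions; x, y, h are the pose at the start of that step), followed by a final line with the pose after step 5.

0 90/13 90/13 -90/13 45/13 -7 6 E
1 45 9 -27 -27/2 -8 6 N
2 10 90 -50 85 -8 5 W
3 45/4 45/4 -45/4 45/8 -9 5 S
4 18 18 -18 9 -9 6 E
5 9 45 -27 81/2 -10 6 N
final -10 7 W

n=0: pose=(-7,6,E); sL=90/13, sR=90/13; mL=-90/13, mR=45/13; mL+mR=-45/13 → advance -1; mR−mL=135/13 → turn +1·90°
n=1: pose=(-8,6,N); sL=45, sR=9; mL=-27, mR=-27/2; mL+mR=-81/2 → advance -1; mR−mL=27/2 → turn +1·90°
n=2: pose=(-8,5,W); sL=10, sR=90; mL=-50, mR=85; mL+mR=35 → advance +1; mR−mL=135 → turn +1·90°
n=3: pose=(-9,5,S); sL=45/4, sR=45/4; mL=-45/4, mR=45/8; mL+mR=-45/8 → advance -1; mR−mL=135/8 → turn +1·90°
n=4: pose=(-9,6,E); sL=18, sR=18; mL=-18, mR=9; mL+mR=-9 → advance -1; mR−mL=27 → turn +1·90°
n=5: pose=(-10,6,N); sL=9, sR=45; mL=-27, mR=81/2; mL+mR=27/2 → advance +1; mR−mL=135/2 → turn +1·90°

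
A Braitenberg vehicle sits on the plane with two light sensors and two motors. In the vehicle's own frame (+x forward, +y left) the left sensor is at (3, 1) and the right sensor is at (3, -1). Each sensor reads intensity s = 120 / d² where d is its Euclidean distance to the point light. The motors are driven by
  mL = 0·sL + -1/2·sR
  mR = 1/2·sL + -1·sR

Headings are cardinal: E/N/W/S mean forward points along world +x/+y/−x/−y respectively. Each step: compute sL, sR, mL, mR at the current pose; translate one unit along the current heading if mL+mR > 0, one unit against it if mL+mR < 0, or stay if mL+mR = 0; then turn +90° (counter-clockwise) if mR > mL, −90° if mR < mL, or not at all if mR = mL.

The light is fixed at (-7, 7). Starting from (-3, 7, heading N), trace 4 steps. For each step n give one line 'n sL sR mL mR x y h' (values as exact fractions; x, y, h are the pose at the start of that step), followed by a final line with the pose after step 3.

n=0: pose=(-3,7,N); sL=20/3, sR=60/17; mL=-30/17, mR=-10/51; mL+mR=-100/51 → advance -1; mR−mL=80/51 → turn +1·90°
n=1: pose=(-3,6,W); sL=24, sR=120; mL=-60, mR=-108; mL+mR=-168 → advance -1; mR−mL=-48 → turn -1·90°
n=2: pose=(-2,6,N); sL=6, sR=3; mL=-3/2, mR=0; mL+mR=-3/2 → advance -1; mR−mL=3/2 → turn +1·90°
n=3: pose=(-2,5,W); sL=120/13, sR=24; mL=-12, mR=-252/13; mL+mR=-408/13 → advance -1; mR−mL=-96/13 → turn -1·90°

0 20/3 60/17 -30/17 -10/51 -3 7 N
1 24 120 -60 -108 -3 6 W
2 6 3 -3/2 0 -2 6 N
3 120/13 24 -12 -252/13 -2 5 W
final -1 5 N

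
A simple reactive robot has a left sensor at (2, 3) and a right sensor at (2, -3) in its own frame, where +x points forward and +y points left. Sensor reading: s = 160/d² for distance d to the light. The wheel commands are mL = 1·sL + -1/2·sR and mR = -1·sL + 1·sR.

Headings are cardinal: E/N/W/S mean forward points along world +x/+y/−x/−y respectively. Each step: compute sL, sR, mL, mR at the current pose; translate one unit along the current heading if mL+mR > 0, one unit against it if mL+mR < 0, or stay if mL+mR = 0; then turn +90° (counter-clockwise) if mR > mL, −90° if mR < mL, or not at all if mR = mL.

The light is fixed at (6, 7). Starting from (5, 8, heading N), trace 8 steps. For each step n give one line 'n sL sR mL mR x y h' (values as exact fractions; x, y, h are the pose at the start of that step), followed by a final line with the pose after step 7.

n=0: pose=(5,8,N); sL=32/5, sR=160/13; mL=16/65, mR=384/65; mL+mR=80/13 → advance +1; mR−mL=368/65 → turn +1·90°
n=1: pose=(5,9,W); sL=16, sR=80/17; mL=232/17, mR=-192/17; mL+mR=40/17 → advance +1; mR−mL=-424/17 → turn -1·90°
n=2: pose=(4,9,N); sL=160/41, sR=160/17; mL=-560/697, mR=3840/697; mL+mR=80/17 → advance +1; mR−mL=4400/697 → turn +1·90°
n=3: pose=(4,10,W); sL=10, sR=40/13; mL=110/13, mR=-90/13; mL+mR=20/13 → advance +1; mR−mL=-200/13 → turn -1·90°
n=4: pose=(3,10,N); sL=160/61, sR=32/5; mL=-176/305, mR=1152/305; mL+mR=16/5 → advance +1; mR−mL=1328/305 → turn +1·90°
n=5: pose=(3,11,W); sL=80/13, sR=80/37; mL=2440/481, mR=-1920/481; mL+mR=40/37 → advance +1; mR−mL=-4360/481 → turn -1·90°
n=6: pose=(2,11,N); sL=32/17, sR=160/37; mL=-176/629, mR=1536/629; mL+mR=80/37 → advance +1; mR−mL=1712/629 → turn +1·90°
n=7: pose=(2,12,W); sL=4, sR=8/5; mL=16/5, mR=-12/5; mL+mR=4/5 → advance +1; mR−mL=-28/5 → turn -1·90°

0 32/5 160/13 16/65 384/65 5 8 N
1 16 80/17 232/17 -192/17 5 9 W
2 160/41 160/17 -560/697 3840/697 4 9 N
3 10 40/13 110/13 -90/13 4 10 W
4 160/61 32/5 -176/305 1152/305 3 10 N
5 80/13 80/37 2440/481 -1920/481 3 11 W
6 32/17 160/37 -176/629 1536/629 2 11 N
7 4 8/5 16/5 -12/5 2 12 W
final 1 12 N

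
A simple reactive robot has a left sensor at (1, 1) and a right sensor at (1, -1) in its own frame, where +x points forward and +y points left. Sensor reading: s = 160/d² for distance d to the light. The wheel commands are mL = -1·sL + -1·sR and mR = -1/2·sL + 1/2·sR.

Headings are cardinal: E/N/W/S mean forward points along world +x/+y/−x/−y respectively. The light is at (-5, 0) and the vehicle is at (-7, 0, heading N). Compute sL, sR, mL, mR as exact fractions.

16 80 -96 32

left sensor world pos  = (-8, 1); dL² = 10
right sensor world pos = (-6, 1); dR² = 2
sL = 160/10 = 16
sR = 160/2 = 80
mL = -1·sL + -1·sR = -96
mR = -1/2·sL + 1/2·sR = 32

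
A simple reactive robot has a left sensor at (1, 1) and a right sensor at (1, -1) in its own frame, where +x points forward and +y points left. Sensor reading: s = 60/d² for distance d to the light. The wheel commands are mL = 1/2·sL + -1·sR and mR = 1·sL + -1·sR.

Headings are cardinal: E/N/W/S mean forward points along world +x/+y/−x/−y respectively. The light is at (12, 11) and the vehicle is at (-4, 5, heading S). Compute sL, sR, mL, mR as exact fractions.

30/137 30/169 -1575/23153 960/23153

left sensor world pos  = (-3, 4); dL² = 274
right sensor world pos = (-5, 4); dR² = 338
sL = 60/274 = 30/137
sR = 60/338 = 30/169
mL = 1/2·sL + -1·sR = -1575/23153
mR = 1·sL + -1·sR = 960/23153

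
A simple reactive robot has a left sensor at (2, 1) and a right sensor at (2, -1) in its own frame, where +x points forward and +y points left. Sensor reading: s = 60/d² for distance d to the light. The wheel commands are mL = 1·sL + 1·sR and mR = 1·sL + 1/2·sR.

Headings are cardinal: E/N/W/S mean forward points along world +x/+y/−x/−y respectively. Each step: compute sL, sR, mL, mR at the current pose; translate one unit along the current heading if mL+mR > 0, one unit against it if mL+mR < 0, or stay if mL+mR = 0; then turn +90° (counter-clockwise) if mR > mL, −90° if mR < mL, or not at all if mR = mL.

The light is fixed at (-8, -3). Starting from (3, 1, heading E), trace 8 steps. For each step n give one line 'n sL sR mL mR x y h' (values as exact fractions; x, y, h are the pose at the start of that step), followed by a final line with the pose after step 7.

n=0: pose=(3,1,E); sL=30/97, sR=30/89; mL=5580/8633, mR=4125/8633; mL+mR=9705/8633 → advance +1; mR−mL=-15/89 → turn -1·90°
n=1: pose=(4,1,S); sL=60/173, sR=12/25; mL=3576/4325, mR=2538/4325; mL+mR=6114/4325 → advance +1; mR−mL=-6/25 → turn -1·90°
n=2: pose=(4,0,W); sL=15/26, sR=15/29; mL=825/754, mR=315/377; mL+mR=1455/754 → advance +1; mR−mL=-15/58 → turn -1·90°
n=3: pose=(3,0,N); sL=12/25, sR=60/169; mL=3528/4225, mR=2778/4225; mL+mR=6306/4225 → advance +1; mR−mL=-30/169 → turn -1·90°
n=4: pose=(3,1,E); sL=30/97, sR=30/89; mL=5580/8633, mR=4125/8633; mL+mR=9705/8633 → advance +1; mR−mL=-15/89 → turn -1·90°
n=5: pose=(4,1,S); sL=60/173, sR=12/25; mL=3576/4325, mR=2538/4325; mL+mR=6114/4325 → advance +1; mR−mL=-6/25 → turn -1·90°
n=6: pose=(4,0,W); sL=15/26, sR=15/29; mL=825/754, mR=315/377; mL+mR=1455/754 → advance +1; mR−mL=-15/58 → turn -1·90°
n=7: pose=(3,0,N); sL=12/25, sR=60/169; mL=3528/4225, mR=2778/4225; mL+mR=6306/4225 → advance +1; mR−mL=-30/169 → turn -1·90°

0 30/97 30/89 5580/8633 4125/8633 3 1 E
1 60/173 12/25 3576/4325 2538/4325 4 1 S
2 15/26 15/29 825/754 315/377 4 0 W
3 12/25 60/169 3528/4225 2778/4225 3 0 N
4 30/97 30/89 5580/8633 4125/8633 3 1 E
5 60/173 12/25 3576/4325 2538/4325 4 1 S
6 15/26 15/29 825/754 315/377 4 0 W
7 12/25 60/169 3528/4225 2778/4225 3 0 N
final 3 1 E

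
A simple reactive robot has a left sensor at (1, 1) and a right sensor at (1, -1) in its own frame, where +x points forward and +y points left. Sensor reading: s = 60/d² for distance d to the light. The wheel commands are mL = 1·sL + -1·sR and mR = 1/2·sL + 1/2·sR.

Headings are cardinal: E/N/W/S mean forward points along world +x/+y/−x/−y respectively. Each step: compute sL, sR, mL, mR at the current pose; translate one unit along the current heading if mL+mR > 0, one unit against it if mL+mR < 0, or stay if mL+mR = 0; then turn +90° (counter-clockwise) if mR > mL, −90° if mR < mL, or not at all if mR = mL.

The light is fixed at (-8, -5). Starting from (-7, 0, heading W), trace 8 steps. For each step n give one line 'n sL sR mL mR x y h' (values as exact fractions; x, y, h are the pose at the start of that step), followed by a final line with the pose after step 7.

n=0: pose=(-7,0,W); sL=15/4, sR=5/3; mL=25/12, mR=65/24; mL+mR=115/24 → advance +1; mR−mL=5/8 → turn +1·90°
n=1: pose=(-8,0,S); sL=60/17, sR=60/17; mL=0, mR=60/17; mL+mR=60/17 → advance +1; mR−mL=60/17 → turn +1·90°
n=2: pose=(-8,-1,E); sL=30/13, sR=6; mL=-48/13, mR=54/13; mL+mR=6/13 → advance +1; mR−mL=102/13 → turn +1·90°
n=3: pose=(-7,-1,N); sL=12/5, sR=60/29; mL=48/145, mR=324/145; mL+mR=372/145 → advance +1; mR−mL=276/145 → turn +1·90°
n=4: pose=(-7,0,W); sL=15/4, sR=5/3; mL=25/12, mR=65/24; mL+mR=115/24 → advance +1; mR−mL=5/8 → turn +1·90°
n=5: pose=(-8,0,S); sL=60/17, sR=60/17; mL=0, mR=60/17; mL+mR=60/17 → advance +1; mR−mL=60/17 → turn +1·90°
n=6: pose=(-8,-1,E); sL=30/13, sR=6; mL=-48/13, mR=54/13; mL+mR=6/13 → advance +1; mR−mL=102/13 → turn +1·90°
n=7: pose=(-7,-1,N); sL=12/5, sR=60/29; mL=48/145, mR=324/145; mL+mR=372/145 → advance +1; mR−mL=276/145 → turn +1·90°

0 15/4 5/3 25/12 65/24 -7 0 W
1 60/17 60/17 0 60/17 -8 0 S
2 30/13 6 -48/13 54/13 -8 -1 E
3 12/5 60/29 48/145 324/145 -7 -1 N
4 15/4 5/3 25/12 65/24 -7 0 W
5 60/17 60/17 0 60/17 -8 0 S
6 30/13 6 -48/13 54/13 -8 -1 E
7 12/5 60/29 48/145 324/145 -7 -1 N
final -7 0 W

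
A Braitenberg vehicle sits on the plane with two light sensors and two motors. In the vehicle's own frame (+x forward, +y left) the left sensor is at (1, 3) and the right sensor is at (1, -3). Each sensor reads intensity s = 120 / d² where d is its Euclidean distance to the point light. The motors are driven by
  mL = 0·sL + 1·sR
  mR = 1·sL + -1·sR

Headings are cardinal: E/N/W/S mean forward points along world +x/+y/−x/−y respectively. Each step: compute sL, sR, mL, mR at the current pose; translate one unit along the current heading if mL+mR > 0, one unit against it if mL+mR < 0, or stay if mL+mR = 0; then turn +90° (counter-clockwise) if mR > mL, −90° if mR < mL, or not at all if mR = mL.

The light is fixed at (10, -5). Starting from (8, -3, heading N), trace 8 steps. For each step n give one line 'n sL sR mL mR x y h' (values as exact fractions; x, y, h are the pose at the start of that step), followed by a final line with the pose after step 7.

0 60/17 12 12 -144/17 8 -3 N
1 120/37 120 120 -4320/37 8 -2 E
2 15 6 6 9 9 -2 S
3 24/5 120 120 -576/5 9 -3 E
4 12 12 12 0 10 -3 S
5 24 120/17 120/17 288/17 10 -4 W
6 30 15/2 15/2 45/2 9 -4 S
7 40/3 40/3 40/3 0 9 -5 E
final 10 -5 S

n=0: pose=(8,-3,N); sL=60/17, sR=12; mL=12, mR=-144/17; mL+mR=60/17 → advance +1; mR−mL=-348/17 → turn -1·90°
n=1: pose=(8,-2,E); sL=120/37, sR=120; mL=120, mR=-4320/37; mL+mR=120/37 → advance +1; mR−mL=-8760/37 → turn -1·90°
n=2: pose=(9,-2,S); sL=15, sR=6; mL=6, mR=9; mL+mR=15 → advance +1; mR−mL=3 → turn +1·90°
n=3: pose=(9,-3,E); sL=24/5, sR=120; mL=120, mR=-576/5; mL+mR=24/5 → advance +1; mR−mL=-1176/5 → turn -1·90°
n=4: pose=(10,-3,S); sL=12, sR=12; mL=12, mR=0; mL+mR=12 → advance +1; mR−mL=-12 → turn -1·90°
n=5: pose=(10,-4,W); sL=24, sR=120/17; mL=120/17, mR=288/17; mL+mR=24 → advance +1; mR−mL=168/17 → turn +1·90°
n=6: pose=(9,-4,S); sL=30, sR=15/2; mL=15/2, mR=45/2; mL+mR=30 → advance +1; mR−mL=15 → turn +1·90°
n=7: pose=(9,-5,E); sL=40/3, sR=40/3; mL=40/3, mR=0; mL+mR=40/3 → advance +1; mR−mL=-40/3 → turn -1·90°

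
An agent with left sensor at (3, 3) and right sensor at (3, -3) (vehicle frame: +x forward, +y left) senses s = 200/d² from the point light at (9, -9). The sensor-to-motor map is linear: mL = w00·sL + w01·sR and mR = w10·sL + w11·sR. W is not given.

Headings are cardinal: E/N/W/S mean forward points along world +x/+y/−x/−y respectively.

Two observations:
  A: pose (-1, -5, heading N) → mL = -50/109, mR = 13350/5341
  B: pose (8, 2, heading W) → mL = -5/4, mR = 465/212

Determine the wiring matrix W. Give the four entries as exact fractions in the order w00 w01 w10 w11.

-1/2 0 1/2 1

obs A: pose=(-1,-5,N) → sL=100/109, sR=100/49, mL=-50/109, mR=13350/5341
obs B: pose=(8,2,W) → sL=5/2, sR=50/53, mL=-5/4, mR=465/212
sensor matrix S = [[100/109, 100/49], [5/2, 50/53]]; det S = -1199250/283073
solve [mL_A; mL_B] = S·[w00; w01] and [mR_A; mR_B] = S·[w10; w11]:
  w00 = -1/2, w01 = 0, w10 = 1/2, w11 = 1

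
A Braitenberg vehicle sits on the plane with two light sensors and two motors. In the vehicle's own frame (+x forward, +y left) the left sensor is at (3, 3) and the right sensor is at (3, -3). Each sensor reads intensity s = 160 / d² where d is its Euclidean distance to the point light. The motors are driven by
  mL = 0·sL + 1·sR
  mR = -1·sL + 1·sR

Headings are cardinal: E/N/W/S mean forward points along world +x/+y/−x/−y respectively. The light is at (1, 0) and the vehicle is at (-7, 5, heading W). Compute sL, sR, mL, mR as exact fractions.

32/25 32/37 32/37 -384/925

left sensor world pos  = (-10, 2); dL² = 125
right sensor world pos = (-10, 8); dR² = 185
sL = 160/125 = 32/25
sR = 160/185 = 32/37
mL = 0·sL + 1·sR = 32/37
mR = -1·sL + 1·sR = -384/925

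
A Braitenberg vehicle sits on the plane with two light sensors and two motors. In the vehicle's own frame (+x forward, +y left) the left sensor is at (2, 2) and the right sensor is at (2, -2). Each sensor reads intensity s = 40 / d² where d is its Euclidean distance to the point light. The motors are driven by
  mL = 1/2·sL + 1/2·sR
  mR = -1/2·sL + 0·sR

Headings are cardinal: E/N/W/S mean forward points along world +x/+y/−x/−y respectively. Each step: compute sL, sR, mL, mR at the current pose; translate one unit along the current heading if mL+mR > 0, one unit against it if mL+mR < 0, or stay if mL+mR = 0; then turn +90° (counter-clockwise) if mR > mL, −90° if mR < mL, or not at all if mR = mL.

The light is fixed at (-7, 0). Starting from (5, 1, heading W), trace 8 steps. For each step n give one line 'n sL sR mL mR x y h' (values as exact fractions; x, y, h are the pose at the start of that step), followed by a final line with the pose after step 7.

n=0: pose=(5,1,W); sL=40/101, sR=40/109; mL=4200/11009, mR=-20/101; mL+mR=20/109 → advance +1; mR−mL=-6380/11009 → turn -1·90°
n=1: pose=(4,1,N); sL=4/9, sR=20/89; mL=268/801, mR=-2/9; mL+mR=10/89 → advance +1; mR−mL=-446/801 → turn -1·90°
n=2: pose=(4,2,E); sL=8/37, sR=40/169; mL=1416/6253, mR=-4/37; mL+mR=20/169 → advance +1; mR−mL=-2092/6253 → turn -1·90°
n=3: pose=(5,2,S); sL=10/49, sR=2/5; mL=74/245, mR=-5/49; mL+mR=1/5 → advance +1; mR−mL=-99/245 → turn -1·90°
n=4: pose=(5,1,W); sL=40/101, sR=40/109; mL=4200/11009, mR=-20/101; mL+mR=20/109 → advance +1; mR−mL=-6380/11009 → turn -1·90°
n=5: pose=(4,1,N); sL=4/9, sR=20/89; mL=268/801, mR=-2/9; mL+mR=10/89 → advance +1; mR−mL=-446/801 → turn -1·90°
n=6: pose=(4,2,E); sL=8/37, sR=40/169; mL=1416/6253, mR=-4/37; mL+mR=20/169 → advance +1; mR−mL=-2092/6253 → turn -1·90°
n=7: pose=(5,2,S); sL=10/49, sR=2/5; mL=74/245, mR=-5/49; mL+mR=1/5 → advance +1; mR−mL=-99/245 → turn -1·90°

0 40/101 40/109 4200/11009 -20/101 5 1 W
1 4/9 20/89 268/801 -2/9 4 1 N
2 8/37 40/169 1416/6253 -4/37 4 2 E
3 10/49 2/5 74/245 -5/49 5 2 S
4 40/101 40/109 4200/11009 -20/101 5 1 W
5 4/9 20/89 268/801 -2/9 4 1 N
6 8/37 40/169 1416/6253 -4/37 4 2 E
7 10/49 2/5 74/245 -5/49 5 2 S
final 5 1 W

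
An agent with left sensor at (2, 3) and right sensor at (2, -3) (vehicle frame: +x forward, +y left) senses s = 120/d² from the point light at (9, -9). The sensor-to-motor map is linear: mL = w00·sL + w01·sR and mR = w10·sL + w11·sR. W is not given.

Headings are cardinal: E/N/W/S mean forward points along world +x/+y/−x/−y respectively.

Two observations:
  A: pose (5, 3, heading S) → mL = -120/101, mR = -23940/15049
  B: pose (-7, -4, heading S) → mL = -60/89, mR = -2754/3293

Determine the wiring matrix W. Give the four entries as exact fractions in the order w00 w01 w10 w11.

-1 0 -1 -1/2

obs A: pose=(5,3,S) → sL=120/101, sR=120/149, mL=-120/101, mR=-23940/15049
obs B: pose=(-7,-4,S) → sL=60/89, sR=12/37, mL=-60/89, mR=-2754/3293
sensor matrix S = [[120/101, 120/149], [60/89, 12/37]]; det S = -7810560/49556357
solve [mL_A; mL_B] = S·[w00; w01] and [mR_A; mR_B] = S·[w10; w11]:
  w00 = -1, w01 = 0, w10 = -1, w11 = -1/2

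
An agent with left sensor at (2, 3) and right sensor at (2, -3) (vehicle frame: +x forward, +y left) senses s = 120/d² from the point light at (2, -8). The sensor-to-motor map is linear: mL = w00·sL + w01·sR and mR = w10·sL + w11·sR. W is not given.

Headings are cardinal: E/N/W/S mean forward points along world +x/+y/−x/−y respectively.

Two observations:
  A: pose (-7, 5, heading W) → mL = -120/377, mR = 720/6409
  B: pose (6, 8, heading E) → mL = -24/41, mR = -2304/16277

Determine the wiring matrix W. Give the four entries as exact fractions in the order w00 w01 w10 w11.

0 -1 1/2 -1/2

obs A: pose=(-7,5,W) → sL=120/221, sR=120/377, mL=-120/377, mR=720/6409
obs B: pose=(6,8,E) → sL=120/397, sR=24/41, mL=-24/41, mR=-2304/16277
sensor matrix S = [[120/221, 120/377], [120/397, 24/41]]; det S = 23120640/104319293
solve [mL_A; mL_B] = S·[w00; w01] and [mR_A; mR_B] = S·[w10; w11]:
  w00 = 0, w01 = -1, w10 = 1/2, w11 = -1/2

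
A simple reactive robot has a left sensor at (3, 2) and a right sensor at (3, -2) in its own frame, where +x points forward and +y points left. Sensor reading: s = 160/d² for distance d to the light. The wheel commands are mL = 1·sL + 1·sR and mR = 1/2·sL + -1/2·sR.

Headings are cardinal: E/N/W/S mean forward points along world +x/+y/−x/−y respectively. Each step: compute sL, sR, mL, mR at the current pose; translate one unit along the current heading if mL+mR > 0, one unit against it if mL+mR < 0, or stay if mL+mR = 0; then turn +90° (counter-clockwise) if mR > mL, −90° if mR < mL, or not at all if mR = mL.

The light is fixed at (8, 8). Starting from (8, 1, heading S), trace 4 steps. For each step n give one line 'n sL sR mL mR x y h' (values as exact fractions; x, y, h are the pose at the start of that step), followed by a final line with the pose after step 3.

0 20/13 20/13 40/13 0 8 1 S
1 160/109 32/9 4928/981 -1024/981 8 0 W
2 80/17 80/13 2400/221 -160/221 7 0 N
3 160/29 32/17 3648/493 896/493 7 1 E
final 8 1 S

n=0: pose=(8,1,S); sL=20/13, sR=20/13; mL=40/13, mR=0; mL+mR=40/13 → advance +1; mR−mL=-40/13 → turn -1·90°
n=1: pose=(8,0,W); sL=160/109, sR=32/9; mL=4928/981, mR=-1024/981; mL+mR=3904/981 → advance +1; mR−mL=-1984/327 → turn -1·90°
n=2: pose=(7,0,N); sL=80/17, sR=80/13; mL=2400/221, mR=-160/221; mL+mR=2240/221 → advance +1; mR−mL=-2560/221 → turn -1·90°
n=3: pose=(7,1,E); sL=160/29, sR=32/17; mL=3648/493, mR=896/493; mL+mR=4544/493 → advance +1; mR−mL=-2752/493 → turn -1·90°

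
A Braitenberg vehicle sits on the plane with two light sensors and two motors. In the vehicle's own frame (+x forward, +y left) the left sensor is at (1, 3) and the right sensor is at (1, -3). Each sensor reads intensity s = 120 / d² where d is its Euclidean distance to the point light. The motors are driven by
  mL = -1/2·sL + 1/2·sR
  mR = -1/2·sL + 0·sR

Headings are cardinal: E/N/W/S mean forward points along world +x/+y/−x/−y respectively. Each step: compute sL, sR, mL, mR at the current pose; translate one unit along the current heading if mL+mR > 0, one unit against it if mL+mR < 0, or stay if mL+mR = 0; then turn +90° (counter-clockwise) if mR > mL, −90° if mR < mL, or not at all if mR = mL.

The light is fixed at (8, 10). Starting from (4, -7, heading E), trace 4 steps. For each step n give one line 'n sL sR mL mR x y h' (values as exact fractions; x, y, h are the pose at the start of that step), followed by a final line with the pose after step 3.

n=0: pose=(4,-7,E); sL=24/41, sR=120/409; mL=-2448/16769, mR=-12/41; mL+mR=-7356/16769 → advance -1; mR−mL=-60/409 → turn -1·90°
n=1: pose=(3,-7,S); sL=15/41, sR=30/97; mL=-225/7954, mR=-15/82; mL+mR=-840/3977 → advance -1; mR−mL=-15/97 → turn -1·90°
n=2: pose=(3,-6,W); sL=120/397, sR=24/41; mL=2304/16277, mR=-60/397; mL+mR=-156/16277 → advance -1; mR−mL=-12/41 → turn -1·90°
n=3: pose=(4,-6,N); sL=60/137, sR=60/113; mL=720/15481, mR=-30/137; mL+mR=-2670/15481 → advance -1; mR−mL=-30/113 → turn -1·90°

0 24/41 120/409 -2448/16769 -12/41 4 -7 E
1 15/41 30/97 -225/7954 -15/82 3 -7 S
2 120/397 24/41 2304/16277 -60/397 3 -6 W
3 60/137 60/113 720/15481 -30/137 4 -6 N
final 4 -7 E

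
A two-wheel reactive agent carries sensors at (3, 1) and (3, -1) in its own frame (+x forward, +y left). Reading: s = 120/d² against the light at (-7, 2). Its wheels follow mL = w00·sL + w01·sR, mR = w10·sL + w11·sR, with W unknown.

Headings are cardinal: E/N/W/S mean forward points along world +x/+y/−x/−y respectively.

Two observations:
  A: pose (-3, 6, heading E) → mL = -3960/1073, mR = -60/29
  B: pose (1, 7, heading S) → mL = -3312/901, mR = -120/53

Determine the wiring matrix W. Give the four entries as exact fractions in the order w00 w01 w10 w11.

-1 -1 0 -1

obs A: pose=(-3,6,E) → sL=60/37, sR=60/29, mL=-3960/1073, mR=-60/29
obs B: pose=(1,7,S) → sL=24/17, sR=120/53, mL=-3312/901, mR=-120/53
sensor matrix S = [[60/37, 60/29], [24/17, 120/53]]; det S = 725760/966773
solve [mL_A; mL_B] = S·[w00; w01] and [mR_A; mR_B] = S·[w10; w11]:
  w00 = -1, w01 = -1, w10 = 0, w11 = -1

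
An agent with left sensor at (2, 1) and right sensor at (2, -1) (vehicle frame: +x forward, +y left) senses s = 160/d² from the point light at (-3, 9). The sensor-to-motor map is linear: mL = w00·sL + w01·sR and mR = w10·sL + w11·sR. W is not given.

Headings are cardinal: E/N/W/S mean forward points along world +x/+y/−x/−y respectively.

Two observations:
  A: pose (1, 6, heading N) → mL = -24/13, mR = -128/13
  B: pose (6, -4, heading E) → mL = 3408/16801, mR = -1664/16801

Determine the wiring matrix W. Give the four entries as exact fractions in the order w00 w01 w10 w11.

obs A: pose=(1,6,N) → sL=16, sR=80/13, mL=-24/13, mR=-128/13
obs B: pose=(6,-4,E) → sL=32/53, sR=160/317, mL=3408/16801, mR=-1664/16801
sensor matrix S = [[16, 80/13], [32/53, 160/317]]; det S = 952320/218413
solve [mL_A; mL_B] = S·[w00; w01] and [mR_A; mR_B] = S·[w10; w11]:
  w00 = -1/2, w01 = 1, w10 = -1, w11 = 1

-1/2 1 -1 1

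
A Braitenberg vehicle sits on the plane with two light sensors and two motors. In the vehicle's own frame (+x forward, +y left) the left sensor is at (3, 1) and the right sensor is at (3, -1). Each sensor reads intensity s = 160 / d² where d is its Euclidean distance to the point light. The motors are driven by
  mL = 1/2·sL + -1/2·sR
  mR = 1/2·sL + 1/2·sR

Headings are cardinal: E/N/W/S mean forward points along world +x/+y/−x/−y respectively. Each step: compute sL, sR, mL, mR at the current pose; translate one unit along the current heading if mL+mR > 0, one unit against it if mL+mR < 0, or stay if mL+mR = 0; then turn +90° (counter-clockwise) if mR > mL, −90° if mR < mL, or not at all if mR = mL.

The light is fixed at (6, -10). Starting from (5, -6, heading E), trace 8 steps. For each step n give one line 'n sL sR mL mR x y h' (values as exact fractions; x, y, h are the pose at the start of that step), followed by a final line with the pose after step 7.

n=0: pose=(5,-6,E); sL=160/29, sR=160/13; mL=-1280/377, mR=3360/377; mL+mR=160/29 → advance +1; mR−mL=160/13 → turn +1·90°
n=1: pose=(6,-6,N); sL=16/5, sR=16/5; mL=0, mR=16/5; mL+mR=16/5 → advance +1; mR−mL=16/5 → turn +1·90°
n=2: pose=(6,-5,W); sL=32/5, sR=32/9; mL=64/45, mR=224/45; mL+mR=32/5 → advance +1; mR−mL=32/9 → turn +1·90°
n=3: pose=(5,-5,S); sL=40, sR=20; mL=10, mR=30; mL+mR=40 → advance +1; mR−mL=20 → turn +1·90°
n=4: pose=(5,-6,E); sL=160/29, sR=160/13; mL=-1280/377, mR=3360/377; mL+mR=160/29 → advance +1; mR−mL=160/13 → turn +1·90°
n=5: pose=(6,-6,N); sL=16/5, sR=16/5; mL=0, mR=16/5; mL+mR=16/5 → advance +1; mR−mL=16/5 → turn +1·90°
n=6: pose=(6,-5,W); sL=32/5, sR=32/9; mL=64/45, mR=224/45; mL+mR=32/5 → advance +1; mR−mL=32/9 → turn +1·90°
n=7: pose=(5,-5,S); sL=40, sR=20; mL=10, mR=30; mL+mR=40 → advance +1; mR−mL=20 → turn +1·90°

0 160/29 160/13 -1280/377 3360/377 5 -6 E
1 16/5 16/5 0 16/5 6 -6 N
2 32/5 32/9 64/45 224/45 6 -5 W
3 40 20 10 30 5 -5 S
4 160/29 160/13 -1280/377 3360/377 5 -6 E
5 16/5 16/5 0 16/5 6 -6 N
6 32/5 32/9 64/45 224/45 6 -5 W
7 40 20 10 30 5 -5 S
final 5 -6 E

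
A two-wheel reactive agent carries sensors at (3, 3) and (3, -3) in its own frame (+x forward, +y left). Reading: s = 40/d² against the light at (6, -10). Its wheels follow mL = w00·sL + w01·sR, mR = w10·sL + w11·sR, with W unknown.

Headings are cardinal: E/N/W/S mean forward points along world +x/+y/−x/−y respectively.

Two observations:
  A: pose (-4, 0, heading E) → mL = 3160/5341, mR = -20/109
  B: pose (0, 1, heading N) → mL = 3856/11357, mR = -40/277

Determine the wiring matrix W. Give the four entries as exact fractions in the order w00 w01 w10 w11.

1 1 -1 0

obs A: pose=(-4,0,E) → sL=20/109, sR=20/49, mL=3160/5341, mR=-20/109
obs B: pose=(0,1,N) → sL=40/277, sR=8/41, mL=3856/11357, mR=-40/277
sensor matrix S = [[20/109, 20/49], [40/277, 8/41]]; det S = -1403520/60657737
solve [mL_A; mL_B] = S·[w00; w01] and [mR_A; mR_B] = S·[w10; w11]:
  w00 = 1, w01 = 1, w10 = -1, w11 = 0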